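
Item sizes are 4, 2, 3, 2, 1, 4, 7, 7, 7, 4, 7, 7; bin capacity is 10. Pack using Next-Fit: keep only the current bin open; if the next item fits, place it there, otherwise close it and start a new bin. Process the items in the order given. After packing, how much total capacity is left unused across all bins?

Put 4 in bin 1; 6 remain.
Put 2 in bin 1; 4 remain.
Put 3 in bin 1; 1 remain.
Put 2 in bin 2; 8 remain.
Put 1 in bin 2; 7 remain.
Put 4 in bin 2; 3 remain.
Put 7 in bin 3; 3 remain.
Put 7 in bin 4; 3 remain.
Put 7 in bin 5; 3 remain.
Put 4 in bin 6; 6 remain.
Put 7 in bin 7; 3 remain.
Put 7 in bin 8; 3 remain.
8 bins × 10 = 80; used 55; unused 25.

25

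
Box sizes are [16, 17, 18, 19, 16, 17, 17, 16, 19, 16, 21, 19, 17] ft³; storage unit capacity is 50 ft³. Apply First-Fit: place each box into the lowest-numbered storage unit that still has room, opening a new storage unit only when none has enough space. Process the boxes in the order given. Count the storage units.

6

Put 16 ft³ in storage unit 1; 34 ft³ remain.
Put 17 ft³ in storage unit 1; 17 ft³ remain.
Put 18 ft³ in storage unit 2; 32 ft³ remain.
Put 19 ft³ in storage unit 2; 13 ft³ remain.
Put 16 ft³ in storage unit 1; 1 ft³ remain.
Put 17 ft³ in storage unit 3; 33 ft³ remain.
Put 17 ft³ in storage unit 3; 16 ft³ remain.
Put 16 ft³ in storage unit 3; 0 ft³ remain.
Put 19 ft³ in storage unit 4; 31 ft³ remain.
Put 16 ft³ in storage unit 4; 15 ft³ remain.
Put 21 ft³ in storage unit 5; 29 ft³ remain.
Put 19 ft³ in storage unit 5; 10 ft³ remain.
Put 17 ft³ in storage unit 6; 33 ft³ remain.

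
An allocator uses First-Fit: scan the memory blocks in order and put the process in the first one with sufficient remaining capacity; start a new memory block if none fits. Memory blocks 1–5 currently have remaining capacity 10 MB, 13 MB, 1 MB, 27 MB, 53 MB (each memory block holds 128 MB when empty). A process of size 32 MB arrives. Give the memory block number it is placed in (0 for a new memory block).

Memory blocks with room: memory block 5 (53 MB).
The first with room is memory block 5.

5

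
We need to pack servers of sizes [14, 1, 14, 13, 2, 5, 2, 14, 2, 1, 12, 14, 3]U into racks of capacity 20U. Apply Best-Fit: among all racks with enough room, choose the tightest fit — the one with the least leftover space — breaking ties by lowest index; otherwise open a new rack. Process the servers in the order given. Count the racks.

14U → rack 1 (remaining 6U)
1U → rack 1 (remaining 5U)
14U → rack 2 (remaining 6U)
13U → rack 3 (remaining 7U)
2U → rack 1 (remaining 3U)
5U → rack 2 (remaining 1U)
2U → rack 1 (remaining 1U)
14U → rack 4 (remaining 6U)
2U → rack 4 (remaining 4U)
1U → rack 1 (remaining 0U)
12U → rack 5 (remaining 8U)
14U → rack 6 (remaining 6U)
3U → rack 4 (remaining 1U)

6 racks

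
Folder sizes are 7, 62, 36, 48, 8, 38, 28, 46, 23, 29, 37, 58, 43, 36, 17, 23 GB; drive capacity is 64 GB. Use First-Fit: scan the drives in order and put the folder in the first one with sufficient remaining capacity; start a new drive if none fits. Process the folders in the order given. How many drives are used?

10

Put 7 GB in drive 1; 57 GB remain.
Put 62 GB in drive 2; 2 GB remain.
Put 36 GB in drive 1; 21 GB remain.
Put 48 GB in drive 3; 16 GB remain.
Put 8 GB in drive 1; 13 GB remain.
Put 38 GB in drive 4; 26 GB remain.
Put 28 GB in drive 5; 36 GB remain.
Put 46 GB in drive 6; 18 GB remain.
Put 23 GB in drive 4; 3 GB remain.
Put 29 GB in drive 5; 7 GB remain.
Put 37 GB in drive 7; 27 GB remain.
Put 58 GB in drive 8; 6 GB remain.
Put 43 GB in drive 9; 21 GB remain.
Put 36 GB in drive 10; 28 GB remain.
Put 17 GB in drive 6; 1 GB remain.
Put 23 GB in drive 7; 4 GB remain.
Final drives: [7,36,8] [62] [48] [38,23] [28,29] [46,17] [37,23] [58] [43] [36].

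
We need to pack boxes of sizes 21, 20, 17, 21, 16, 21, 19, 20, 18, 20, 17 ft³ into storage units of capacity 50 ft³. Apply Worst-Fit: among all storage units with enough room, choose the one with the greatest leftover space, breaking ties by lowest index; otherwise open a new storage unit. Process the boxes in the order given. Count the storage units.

21 ft³ → storage unit 1 (remaining 29 ft³)
20 ft³ → storage unit 1 (remaining 9 ft³)
17 ft³ → storage unit 2 (remaining 33 ft³)
21 ft³ → storage unit 2 (remaining 12 ft³)
16 ft³ → storage unit 3 (remaining 34 ft³)
21 ft³ → storage unit 3 (remaining 13 ft³)
19 ft³ → storage unit 4 (remaining 31 ft³)
20 ft³ → storage unit 4 (remaining 11 ft³)
18 ft³ → storage unit 5 (remaining 32 ft³)
20 ft³ → storage unit 5 (remaining 12 ft³)
17 ft³ → storage unit 6 (remaining 33 ft³)
Final storage units: [21,20] [17,21] [16,21] [19,20] [18,20] [17].

6 storage units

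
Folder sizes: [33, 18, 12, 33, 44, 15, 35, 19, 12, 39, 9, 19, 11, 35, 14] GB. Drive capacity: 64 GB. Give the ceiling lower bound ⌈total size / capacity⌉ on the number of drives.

6 drives

Total size = 33 + 18 + 12 + 33 + 44 + 15 + 35 + 19 + 12 + 39 + 9 + 19 + 11 + 35 + 14 = 348 GB.
⌈348 / 64⌉ = 6.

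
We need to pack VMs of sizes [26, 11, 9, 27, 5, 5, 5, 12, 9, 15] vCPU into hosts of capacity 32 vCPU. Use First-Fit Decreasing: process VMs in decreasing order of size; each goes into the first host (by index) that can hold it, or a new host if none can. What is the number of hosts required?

4 hosts

Sorted descending: 27, 26, 15, 12, 11, 9, 9, 5, 5, 5.
host 1: place 27 vCPU, 5 vCPU left
host 2: place 26 vCPU, 6 vCPU left
host 3: place 15 vCPU, 17 vCPU left
host 3: place 12 vCPU, 5 vCPU left
host 4: place 11 vCPU, 21 vCPU left
host 4: place 9 vCPU, 12 vCPU left
host 4: place 9 vCPU, 3 vCPU left
host 1: place 5 vCPU, 0 vCPU left
host 2: place 5 vCPU, 1 vCPU left
host 3: place 5 vCPU, 0 vCPU left
Final hosts: [27,5] [26,5] [15,12,5] [11,9,9].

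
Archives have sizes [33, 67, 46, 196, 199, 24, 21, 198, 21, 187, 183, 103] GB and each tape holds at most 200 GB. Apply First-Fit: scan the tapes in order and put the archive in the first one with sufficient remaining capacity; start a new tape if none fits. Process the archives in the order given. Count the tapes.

7

33 GB → tape 1 (remaining 167 GB)
67 GB → tape 1 (remaining 100 GB)
46 GB → tape 1 (remaining 54 GB)
196 GB → tape 2 (remaining 4 GB)
199 GB → tape 3 (remaining 1 GB)
24 GB → tape 1 (remaining 30 GB)
21 GB → tape 1 (remaining 9 GB)
198 GB → tape 4 (remaining 2 GB)
21 GB → tape 5 (remaining 179 GB)
187 GB → tape 6 (remaining 13 GB)
183 GB → tape 7 (remaining 17 GB)
103 GB → tape 5 (remaining 76 GB)
Final tapes: [33,67,46,24,21] [196] [199] [198] [21,103] [187] [183].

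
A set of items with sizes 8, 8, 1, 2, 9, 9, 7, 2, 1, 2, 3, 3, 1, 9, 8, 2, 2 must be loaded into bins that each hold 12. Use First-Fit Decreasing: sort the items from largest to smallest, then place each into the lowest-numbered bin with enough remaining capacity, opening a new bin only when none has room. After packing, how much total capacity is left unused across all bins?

Sorted descending: 9, 9, 9, 8, 8, 8, 7, 3, 3, 2, 2, 2, 2, 2, 1, 1, 1.
9 → bin 1 (remaining 3)
9 → bin 2 (remaining 3)
9 → bin 3 (remaining 3)
8 → bin 4 (remaining 4)
8 → bin 5 (remaining 4)
8 → bin 6 (remaining 4)
7 → bin 7 (remaining 5)
3 → bin 1 (remaining 0)
3 → bin 2 (remaining 0)
2 → bin 3 (remaining 1)
2 → bin 4 (remaining 2)
2 → bin 4 (remaining 0)
2 → bin 5 (remaining 2)
2 → bin 5 (remaining 0)
1 → bin 3 (remaining 0)
1 → bin 6 (remaining 3)
1 → bin 6 (remaining 2)
7 bins × 12 = 84; used 77; unused 7.

7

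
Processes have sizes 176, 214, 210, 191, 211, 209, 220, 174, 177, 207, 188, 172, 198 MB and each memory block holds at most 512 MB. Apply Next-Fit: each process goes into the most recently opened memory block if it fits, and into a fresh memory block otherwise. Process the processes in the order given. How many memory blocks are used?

7 memory blocks

Put 176 MB in memory block 1; 336 MB remain.
Put 214 MB in memory block 1; 122 MB remain.
Put 210 MB in memory block 2; 302 MB remain.
Put 191 MB in memory block 2; 111 MB remain.
Put 211 MB in memory block 3; 301 MB remain.
Put 209 MB in memory block 3; 92 MB remain.
Put 220 MB in memory block 4; 292 MB remain.
Put 174 MB in memory block 4; 118 MB remain.
Put 177 MB in memory block 5; 335 MB remain.
Put 207 MB in memory block 5; 128 MB remain.
Put 188 MB in memory block 6; 324 MB remain.
Put 172 MB in memory block 6; 152 MB remain.
Put 198 MB in memory block 7; 314 MB remain.
Final memory blocks: [176,214] [210,191] [211,209] [220,174] [177,207] [188,172] [198].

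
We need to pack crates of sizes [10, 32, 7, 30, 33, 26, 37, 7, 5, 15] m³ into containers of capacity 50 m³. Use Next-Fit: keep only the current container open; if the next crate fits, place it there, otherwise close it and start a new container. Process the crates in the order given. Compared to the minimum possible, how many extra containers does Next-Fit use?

1

Next-Fit: [10,32,7] [30] [33] [26] [37,7,5] [15] → 6 containers.
Total size 202 m³; any packing needs at least ⌈202/50⌉ = 5 containers.
An optimal packing achieves that bound: [37,10] [33,15] [32,7,7] [30,5] [26] → 5 containers.
Excess: 6 − 5 = 1.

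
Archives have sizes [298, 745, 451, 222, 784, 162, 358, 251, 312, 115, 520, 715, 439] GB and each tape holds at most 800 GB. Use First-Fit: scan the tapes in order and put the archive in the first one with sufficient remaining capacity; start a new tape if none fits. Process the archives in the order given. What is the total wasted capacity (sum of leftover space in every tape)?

298 GB → tape 1 (remaining 502 GB)
745 GB → tape 2 (remaining 55 GB)
451 GB → tape 1 (remaining 51 GB)
222 GB → tape 3 (remaining 578 GB)
784 GB → tape 4 (remaining 16 GB)
162 GB → tape 3 (remaining 416 GB)
358 GB → tape 3 (remaining 58 GB)
251 GB → tape 5 (remaining 549 GB)
312 GB → tape 5 (remaining 237 GB)
115 GB → tape 5 (remaining 122 GB)
520 GB → tape 6 (remaining 280 GB)
715 GB → tape 7 (remaining 85 GB)
439 GB → tape 8 (remaining 361 GB)
8 tapes × 800 GB = 6400 GB; used 5372 GB; unused 1028 GB.

1028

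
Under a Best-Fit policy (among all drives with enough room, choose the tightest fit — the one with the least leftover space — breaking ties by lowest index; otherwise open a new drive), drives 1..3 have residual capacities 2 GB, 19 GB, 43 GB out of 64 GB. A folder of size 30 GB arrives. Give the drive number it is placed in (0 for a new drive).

3

Drives with room: drive 3 (43 GB).
Tightest fit is drive 3 with 43 GB free.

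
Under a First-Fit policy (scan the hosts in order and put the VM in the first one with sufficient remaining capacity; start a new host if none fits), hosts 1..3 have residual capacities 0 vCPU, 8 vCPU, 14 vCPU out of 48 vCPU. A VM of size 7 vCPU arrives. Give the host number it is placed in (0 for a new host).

Hosts with room: host 2 (8 vCPU), host 3 (14 vCPU).
The first with room is host 2.

2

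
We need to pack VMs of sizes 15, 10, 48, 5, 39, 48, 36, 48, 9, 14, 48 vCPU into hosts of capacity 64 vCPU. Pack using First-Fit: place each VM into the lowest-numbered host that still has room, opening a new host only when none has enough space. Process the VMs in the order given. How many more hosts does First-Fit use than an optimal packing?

First-Fit: [15,10,5,9,14] [48] [39] [48] [36] [48] [48] → 7 hosts.
6 VMs exceed 32 vCPU (half the capacity), and no two of those can share a host, so at least 6 hosts are needed.
An optimal packing achieves that bound: [48,15] [48,14] [48,10,5] [48,9] [39] [36] → 6 hosts.
Excess: 7 − 6 = 1.

1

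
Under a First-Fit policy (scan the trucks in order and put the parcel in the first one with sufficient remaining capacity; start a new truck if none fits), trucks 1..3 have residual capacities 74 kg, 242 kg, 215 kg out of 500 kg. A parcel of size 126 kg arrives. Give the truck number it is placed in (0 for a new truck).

Trucks with room: truck 2 (242 kg), truck 3 (215 kg).
The first with room is truck 2.

2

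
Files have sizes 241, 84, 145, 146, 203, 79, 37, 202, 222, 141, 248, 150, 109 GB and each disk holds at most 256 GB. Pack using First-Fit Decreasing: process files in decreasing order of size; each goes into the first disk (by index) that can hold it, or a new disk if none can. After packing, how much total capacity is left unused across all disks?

297

Sorted descending: 248, 241, 222, 203, 202, 150, 146, 145, 141, 109, 84, 79, 37.
248 GB → disk 1 (remaining 8 GB)
241 GB → disk 2 (remaining 15 GB)
222 GB → disk 3 (remaining 34 GB)
203 GB → disk 4 (remaining 53 GB)
202 GB → disk 5 (remaining 54 GB)
150 GB → disk 6 (remaining 106 GB)
146 GB → disk 7 (remaining 110 GB)
145 GB → disk 8 (remaining 111 GB)
141 GB → disk 9 (remaining 115 GB)
109 GB → disk 7 (remaining 1 GB)
84 GB → disk 6 (remaining 22 GB)
79 GB → disk 8 (remaining 32 GB)
37 GB → disk 4 (remaining 16 GB)
9 disks × 256 GB = 2304 GB; used 2007 GB; unused 297 GB.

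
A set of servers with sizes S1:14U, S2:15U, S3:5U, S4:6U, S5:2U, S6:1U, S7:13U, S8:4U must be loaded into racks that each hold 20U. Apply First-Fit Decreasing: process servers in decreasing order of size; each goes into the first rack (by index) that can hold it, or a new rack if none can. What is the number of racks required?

Sorted descending: 15, 14, 13, 6, 5, 4, 2, 1.
rack 1: place 15U, 5U left
rack 2: place 14U, 6U left
rack 3: place 13U, 7U left
rack 2: place 6U, 0U left
rack 1: place 5U, 0U left
rack 3: place 4U, 3U left
rack 3: place 2U, 1U left
rack 3: place 1U, 0U left

3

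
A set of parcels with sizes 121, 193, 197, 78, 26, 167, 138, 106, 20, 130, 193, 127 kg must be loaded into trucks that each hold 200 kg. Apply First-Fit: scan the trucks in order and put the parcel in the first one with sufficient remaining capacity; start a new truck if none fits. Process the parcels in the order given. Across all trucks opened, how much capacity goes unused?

truck 1: place 121 kg, 79 kg left
truck 2: place 193 kg, 7 kg left
truck 3: place 197 kg, 3 kg left
truck 1: place 78 kg, 1 kg left
truck 4: place 26 kg, 174 kg left
truck 4: place 167 kg, 7 kg left
truck 5: place 138 kg, 62 kg left
truck 6: place 106 kg, 94 kg left
truck 5: place 20 kg, 42 kg left
truck 7: place 130 kg, 70 kg left
truck 8: place 193 kg, 7 kg left
truck 9: place 127 kg, 73 kg left
9 trucks × 200 kg = 1800 kg; used 1496 kg; unused 304 kg.

304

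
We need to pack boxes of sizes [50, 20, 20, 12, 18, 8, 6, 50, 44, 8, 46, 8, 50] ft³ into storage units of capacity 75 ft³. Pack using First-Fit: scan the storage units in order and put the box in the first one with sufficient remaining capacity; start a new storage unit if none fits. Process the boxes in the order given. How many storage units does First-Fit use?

Put 50 ft³ in storage unit 1; 25 ft³ remain.
Put 20 ft³ in storage unit 1; 5 ft³ remain.
Put 20 ft³ in storage unit 2; 55 ft³ remain.
Put 12 ft³ in storage unit 2; 43 ft³ remain.
Put 18 ft³ in storage unit 2; 25 ft³ remain.
Put 8 ft³ in storage unit 2; 17 ft³ remain.
Put 6 ft³ in storage unit 2; 11 ft³ remain.
Put 50 ft³ in storage unit 3; 25 ft³ remain.
Put 44 ft³ in storage unit 4; 31 ft³ remain.
Put 8 ft³ in storage unit 2; 3 ft³ remain.
Put 46 ft³ in storage unit 5; 29 ft³ remain.
Put 8 ft³ in storage unit 3; 17 ft³ remain.
Put 50 ft³ in storage unit 6; 25 ft³ remain.

6 storage units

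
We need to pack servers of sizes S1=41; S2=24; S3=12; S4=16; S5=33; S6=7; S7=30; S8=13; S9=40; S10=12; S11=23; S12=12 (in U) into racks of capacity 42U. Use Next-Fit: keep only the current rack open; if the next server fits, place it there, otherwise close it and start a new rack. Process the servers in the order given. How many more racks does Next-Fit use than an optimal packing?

2

Next-Fit: [41] [24,12] [16] [33,7] [30] [13] [40] [12,23] [12] → 9 racks.
Total size 263U; any packing needs at least ⌈263/42⌉ = 7 racks.
An optimal packing achieves that bound: [41] [40] [33,7] [30,12] [24,16] [23,13] [12,12] → 7 racks.
Excess: 9 − 7 = 2.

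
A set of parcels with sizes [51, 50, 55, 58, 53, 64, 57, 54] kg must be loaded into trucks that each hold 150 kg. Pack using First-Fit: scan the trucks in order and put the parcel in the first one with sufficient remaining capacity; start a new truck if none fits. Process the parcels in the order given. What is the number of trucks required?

truck 1: place 51 kg, 99 kg left
truck 1: place 50 kg, 49 kg left
truck 2: place 55 kg, 95 kg left
truck 2: place 58 kg, 37 kg left
truck 3: place 53 kg, 97 kg left
truck 3: place 64 kg, 33 kg left
truck 4: place 57 kg, 93 kg left
truck 4: place 54 kg, 39 kg left
Final trucks: [51,50] [55,58] [53,64] [57,54].

4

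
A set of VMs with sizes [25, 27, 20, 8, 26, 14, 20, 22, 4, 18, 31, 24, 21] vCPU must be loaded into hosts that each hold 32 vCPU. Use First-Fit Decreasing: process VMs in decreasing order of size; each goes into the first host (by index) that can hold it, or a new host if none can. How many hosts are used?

10

Sorted descending: 31, 27, 26, 25, 24, 22, 21, 20, 20, 18, 14, 8, 4.
31 vCPU → host 1 (remaining 1 vCPU)
27 vCPU → host 2 (remaining 5 vCPU)
26 vCPU → host 3 (remaining 6 vCPU)
25 vCPU → host 4 (remaining 7 vCPU)
24 vCPU → host 5 (remaining 8 vCPU)
22 vCPU → host 6 (remaining 10 vCPU)
21 vCPU → host 7 (remaining 11 vCPU)
20 vCPU → host 8 (remaining 12 vCPU)
20 vCPU → host 9 (remaining 12 vCPU)
18 vCPU → host 10 (remaining 14 vCPU)
14 vCPU → host 10 (remaining 0 vCPU)
8 vCPU → host 5 (remaining 0 vCPU)
4 vCPU → host 2 (remaining 1 vCPU)
Final hosts: [31] [27,4] [26] [25] [24,8] [22] [21] [20] [20] [18,14].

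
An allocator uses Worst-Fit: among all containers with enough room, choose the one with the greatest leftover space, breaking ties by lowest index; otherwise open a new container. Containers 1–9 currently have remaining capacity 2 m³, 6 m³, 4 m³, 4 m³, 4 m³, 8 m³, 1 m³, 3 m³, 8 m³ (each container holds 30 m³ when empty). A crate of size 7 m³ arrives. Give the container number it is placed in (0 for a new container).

Containers with room: container 6 (8 m³), container 9 (8 m³).
Most room is container 6 with 8 m³ free.

6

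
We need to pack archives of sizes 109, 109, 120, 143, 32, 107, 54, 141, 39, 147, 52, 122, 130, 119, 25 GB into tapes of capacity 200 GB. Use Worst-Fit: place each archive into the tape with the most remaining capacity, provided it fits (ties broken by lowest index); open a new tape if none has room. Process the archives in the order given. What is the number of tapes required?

Put 109 GB in tape 1; 91 GB remain.
Put 109 GB in tape 2; 91 GB remain.
Put 120 GB in tape 3; 80 GB remain.
Put 143 GB in tape 4; 57 GB remain.
Put 32 GB in tape 1; 59 GB remain.
Put 107 GB in tape 5; 93 GB remain.
Put 54 GB in tape 5; 39 GB remain.
Put 141 GB in tape 6; 59 GB remain.
Put 39 GB in tape 2; 52 GB remain.
Put 147 GB in tape 7; 53 GB remain.
Put 52 GB in tape 3; 28 GB remain.
Put 122 GB in tape 8; 78 GB remain.
Put 130 GB in tape 9; 70 GB remain.
Put 119 GB in tape 10; 81 GB remain.
Put 25 GB in tape 10; 56 GB remain.

10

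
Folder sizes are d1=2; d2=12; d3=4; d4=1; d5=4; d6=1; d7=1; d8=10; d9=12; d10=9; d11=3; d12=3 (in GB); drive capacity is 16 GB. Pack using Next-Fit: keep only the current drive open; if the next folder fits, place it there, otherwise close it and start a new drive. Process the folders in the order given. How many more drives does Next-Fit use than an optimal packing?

Next-Fit: [2,12] [4,1,4,1,1] [10] [12] [9,3,3] → 5 drives.
Total size 62 GB; any packing needs at least ⌈62/16⌉ = 4 drives.
An optimal packing achieves that bound: [12,4] [12,4] [10,3,3] [9,2,1,1,1] → 4 drives.
Excess: 5 − 4 = 1.

1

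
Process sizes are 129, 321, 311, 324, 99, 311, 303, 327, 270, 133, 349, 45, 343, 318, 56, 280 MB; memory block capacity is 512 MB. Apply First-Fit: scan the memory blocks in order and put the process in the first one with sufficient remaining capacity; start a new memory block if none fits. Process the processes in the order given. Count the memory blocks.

memory block 1: place 129 MB, 383 MB left
memory block 1: place 321 MB, 62 MB left
memory block 2: place 311 MB, 201 MB left
memory block 3: place 324 MB, 188 MB left
memory block 2: place 99 MB, 102 MB left
memory block 4: place 311 MB, 201 MB left
memory block 5: place 303 MB, 209 MB left
memory block 6: place 327 MB, 185 MB left
memory block 7: place 270 MB, 242 MB left
memory block 3: place 133 MB, 55 MB left
memory block 8: place 349 MB, 163 MB left
memory block 1: place 45 MB, 17 MB left
memory block 9: place 343 MB, 169 MB left
memory block 10: place 318 MB, 194 MB left
memory block 2: place 56 MB, 46 MB left
memory block 11: place 280 MB, 232 MB left
Final memory blocks: [129,321,45] [311,99,56] [324,133] [311] [303] [327] [270] [349] [343] [318] [280].

11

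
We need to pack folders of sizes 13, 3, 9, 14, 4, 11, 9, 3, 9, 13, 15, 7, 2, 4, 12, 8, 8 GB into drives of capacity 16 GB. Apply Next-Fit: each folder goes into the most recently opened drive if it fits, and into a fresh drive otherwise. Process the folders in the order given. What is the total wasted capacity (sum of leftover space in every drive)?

32

13 GB → drive 1 (remaining 3 GB)
3 GB → drive 1 (remaining 0 GB)
9 GB → drive 2 (remaining 7 GB)
14 GB → drive 3 (remaining 2 GB)
4 GB → drive 4 (remaining 12 GB)
11 GB → drive 4 (remaining 1 GB)
9 GB → drive 5 (remaining 7 GB)
3 GB → drive 5 (remaining 4 GB)
9 GB → drive 6 (remaining 7 GB)
13 GB → drive 7 (remaining 3 GB)
15 GB → drive 8 (remaining 1 GB)
7 GB → drive 9 (remaining 9 GB)
2 GB → drive 9 (remaining 7 GB)
4 GB → drive 9 (remaining 3 GB)
12 GB → drive 10 (remaining 4 GB)
8 GB → drive 11 (remaining 8 GB)
8 GB → drive 11 (remaining 0 GB)
11 drives × 16 GB = 176 GB; used 144 GB; unused 32 GB.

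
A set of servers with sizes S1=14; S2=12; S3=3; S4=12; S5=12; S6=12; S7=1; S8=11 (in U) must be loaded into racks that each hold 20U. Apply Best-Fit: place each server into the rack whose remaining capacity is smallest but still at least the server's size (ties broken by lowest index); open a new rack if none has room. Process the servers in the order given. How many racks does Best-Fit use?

S1 (14U) → rack 1 (remaining 6U)
S2 (12U) → rack 2 (remaining 8U)
S3 (3U) → rack 1 (remaining 3U)
S4 (12U) → rack 3 (remaining 8U)
S5 (12U) → rack 4 (remaining 8U)
S6 (12U) → rack 5 (remaining 8U)
S7 (1U) → rack 1 (remaining 2U)
S8 (11U) → rack 6 (remaining 9U)

6 racks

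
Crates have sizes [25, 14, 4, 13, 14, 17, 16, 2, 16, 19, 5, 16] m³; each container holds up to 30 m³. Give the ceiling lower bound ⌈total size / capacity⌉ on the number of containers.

6 containers

Total size = 25 + 14 + 4 + 13 + 14 + 17 + 16 + 2 + 16 + 19 + 5 + 16 = 161 m³.
⌈161 / 30⌉ = 6.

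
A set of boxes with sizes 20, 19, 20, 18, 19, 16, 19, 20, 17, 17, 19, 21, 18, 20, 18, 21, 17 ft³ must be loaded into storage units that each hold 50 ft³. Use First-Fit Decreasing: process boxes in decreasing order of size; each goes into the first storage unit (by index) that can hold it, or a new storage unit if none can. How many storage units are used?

Sorted descending: 21, 21, 20, 20, 20, 20, 19, 19, 19, 19, 18, 18, 18, 17, 17, 17, 16.
21 ft³ → storage unit 1 (remaining 29 ft³)
21 ft³ → storage unit 1 (remaining 8 ft³)
20 ft³ → storage unit 2 (remaining 30 ft³)
20 ft³ → storage unit 2 (remaining 10 ft³)
20 ft³ → storage unit 3 (remaining 30 ft³)
20 ft³ → storage unit 3 (remaining 10 ft³)
19 ft³ → storage unit 4 (remaining 31 ft³)
19 ft³ → storage unit 4 (remaining 12 ft³)
19 ft³ → storage unit 5 (remaining 31 ft³)
19 ft³ → storage unit 5 (remaining 12 ft³)
18 ft³ → storage unit 6 (remaining 32 ft³)
18 ft³ → storage unit 6 (remaining 14 ft³)
18 ft³ → storage unit 7 (remaining 32 ft³)
17 ft³ → storage unit 7 (remaining 15 ft³)
17 ft³ → storage unit 8 (remaining 33 ft³)
17 ft³ → storage unit 8 (remaining 16 ft³)
16 ft³ → storage unit 8 (remaining 0 ft³)
Final storage units: [21,21] [20,20] [20,20] [19,19] [19,19] [18,18] [18,17] [17,17,16].

8 storage units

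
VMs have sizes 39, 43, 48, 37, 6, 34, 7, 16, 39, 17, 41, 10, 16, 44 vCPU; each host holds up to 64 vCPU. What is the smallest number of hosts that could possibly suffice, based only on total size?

7

Total size = 39 + 43 + 48 + 37 + 6 + 34 + 7 + 16 + 39 + 17 + 41 + 10 + 16 + 44 = 397 vCPU.
⌈397 / 64⌉ = 7.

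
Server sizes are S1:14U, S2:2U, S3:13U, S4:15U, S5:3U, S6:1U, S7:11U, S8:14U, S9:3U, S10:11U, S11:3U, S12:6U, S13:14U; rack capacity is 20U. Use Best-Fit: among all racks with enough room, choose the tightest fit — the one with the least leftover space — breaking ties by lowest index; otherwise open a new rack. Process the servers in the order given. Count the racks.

7

rack 1: place S1 (14U), 6U left
rack 1: place S2 (2U), 4U left
rack 2: place S3 (13U), 7U left
rack 3: place S4 (15U), 5U left
rack 1: place S5 (3U), 1U left
rack 1: place S6 (1U), 0U left
rack 4: place S7 (11U), 9U left
rack 5: place S8 (14U), 6U left
rack 3: place S9 (3U), 2U left
rack 6: place S10 (11U), 9U left
rack 5: place S11 (3U), 3U left
rack 2: place S12 (6U), 1U left
rack 7: place S13 (14U), 6U left
Final racks: [14,2,3,1] [13,6] [15,3] [11] [14,3] [11] [14].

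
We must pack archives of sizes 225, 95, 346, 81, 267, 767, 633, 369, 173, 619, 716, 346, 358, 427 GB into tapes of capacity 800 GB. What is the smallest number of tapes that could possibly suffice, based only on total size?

7

Total size = 225 + 95 + 346 + 81 + 267 + 767 + 633 + 369 + 173 + 619 + 716 + 346 + 358 + 427 = 5422 GB.
⌈5422 / 800⌉ = 7.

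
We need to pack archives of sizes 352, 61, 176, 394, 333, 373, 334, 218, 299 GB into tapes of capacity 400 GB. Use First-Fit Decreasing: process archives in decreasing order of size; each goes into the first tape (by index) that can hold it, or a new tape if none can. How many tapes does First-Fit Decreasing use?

Sorted descending: 394, 373, 352, 334, 333, 299, 218, 176, 61.
Put 394 GB in tape 1; 6 GB remain.
Put 373 GB in tape 2; 27 GB remain.
Put 352 GB in tape 3; 48 GB remain.
Put 334 GB in tape 4; 66 GB remain.
Put 333 GB in tape 5; 67 GB remain.
Put 299 GB in tape 6; 101 GB remain.
Put 218 GB in tape 7; 182 GB remain.
Put 176 GB in tape 7; 6 GB remain.
Put 61 GB in tape 4; 5 GB remain.

7 tapes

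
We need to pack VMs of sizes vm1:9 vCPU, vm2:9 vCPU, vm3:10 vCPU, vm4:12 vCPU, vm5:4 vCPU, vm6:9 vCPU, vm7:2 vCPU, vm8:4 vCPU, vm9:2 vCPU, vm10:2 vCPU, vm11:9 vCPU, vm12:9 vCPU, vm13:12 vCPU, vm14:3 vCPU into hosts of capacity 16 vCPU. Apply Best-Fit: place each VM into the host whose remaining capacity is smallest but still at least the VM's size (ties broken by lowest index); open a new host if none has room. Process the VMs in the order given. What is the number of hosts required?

8 hosts

vm1 (9 vCPU) → host 1 (remaining 7 vCPU)
vm2 (9 vCPU) → host 2 (remaining 7 vCPU)
vm3 (10 vCPU) → host 3 (remaining 6 vCPU)
vm4 (12 vCPU) → host 4 (remaining 4 vCPU)
vm5 (4 vCPU) → host 4 (remaining 0 vCPU)
vm6 (9 vCPU) → host 5 (remaining 7 vCPU)
vm7 (2 vCPU) → host 3 (remaining 4 vCPU)
vm8 (4 vCPU) → host 3 (remaining 0 vCPU)
vm9 (2 vCPU) → host 1 (remaining 5 vCPU)
vm10 (2 vCPU) → host 1 (remaining 3 vCPU)
vm11 (9 vCPU) → host 6 (remaining 7 vCPU)
vm12 (9 vCPU) → host 7 (remaining 7 vCPU)
vm13 (12 vCPU) → host 8 (remaining 4 vCPU)
vm14 (3 vCPU) → host 1 (remaining 0 vCPU)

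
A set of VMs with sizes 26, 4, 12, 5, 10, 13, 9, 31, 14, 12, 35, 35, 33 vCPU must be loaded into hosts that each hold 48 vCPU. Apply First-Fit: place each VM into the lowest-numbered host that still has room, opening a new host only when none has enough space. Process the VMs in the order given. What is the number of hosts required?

26 vCPU → host 1 (remaining 22 vCPU)
4 vCPU → host 1 (remaining 18 vCPU)
12 vCPU → host 1 (remaining 6 vCPU)
5 vCPU → host 1 (remaining 1 vCPU)
10 vCPU → host 2 (remaining 38 vCPU)
13 vCPU → host 2 (remaining 25 vCPU)
9 vCPU → host 2 (remaining 16 vCPU)
31 vCPU → host 3 (remaining 17 vCPU)
14 vCPU → host 2 (remaining 2 vCPU)
12 vCPU → host 3 (remaining 5 vCPU)
35 vCPU → host 4 (remaining 13 vCPU)
35 vCPU → host 5 (remaining 13 vCPU)
33 vCPU → host 6 (remaining 15 vCPU)

6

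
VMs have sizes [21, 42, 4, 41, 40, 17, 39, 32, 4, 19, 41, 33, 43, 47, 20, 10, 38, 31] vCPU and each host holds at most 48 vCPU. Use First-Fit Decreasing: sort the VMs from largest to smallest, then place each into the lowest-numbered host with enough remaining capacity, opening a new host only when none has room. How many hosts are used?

Sorted descending: 47, 43, 42, 41, 41, 40, 39, 38, 33, 32, 31, 21, 20, 19, 17, 10, 4, 4.
47 vCPU → host 1 (remaining 1 vCPU)
43 vCPU → host 2 (remaining 5 vCPU)
42 vCPU → host 3 (remaining 6 vCPU)
41 vCPU → host 4 (remaining 7 vCPU)
41 vCPU → host 5 (remaining 7 vCPU)
40 vCPU → host 6 (remaining 8 vCPU)
39 vCPU → host 7 (remaining 9 vCPU)
38 vCPU → host 8 (remaining 10 vCPU)
33 vCPU → host 9 (remaining 15 vCPU)
32 vCPU → host 10 (remaining 16 vCPU)
31 vCPU → host 11 (remaining 17 vCPU)
21 vCPU → host 12 (remaining 27 vCPU)
20 vCPU → host 12 (remaining 7 vCPU)
19 vCPU → host 13 (remaining 29 vCPU)
17 vCPU → host 11 (remaining 0 vCPU)
10 vCPU → host 8 (remaining 0 vCPU)
4 vCPU → host 2 (remaining 1 vCPU)
4 vCPU → host 3 (remaining 2 vCPU)

13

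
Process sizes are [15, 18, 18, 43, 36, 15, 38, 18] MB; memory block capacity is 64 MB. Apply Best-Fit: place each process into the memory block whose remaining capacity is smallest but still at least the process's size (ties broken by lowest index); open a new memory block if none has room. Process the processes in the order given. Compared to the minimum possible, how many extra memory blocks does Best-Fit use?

Best-Fit: [15,18,18] [43,15] [36] [38,18] → 4 memory blocks.
Total size 201 MB; any packing needs at least ⌈201/64⌉ = 4 memory blocks.
So 4 is already optimal.

0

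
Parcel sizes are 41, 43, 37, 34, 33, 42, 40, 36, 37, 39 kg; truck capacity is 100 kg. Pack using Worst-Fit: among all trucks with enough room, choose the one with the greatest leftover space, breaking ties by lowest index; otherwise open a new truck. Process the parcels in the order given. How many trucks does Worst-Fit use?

5

Put 41 kg in truck 1; 59 kg remain.
Put 43 kg in truck 1; 16 kg remain.
Put 37 kg in truck 2; 63 kg remain.
Put 34 kg in truck 2; 29 kg remain.
Put 33 kg in truck 3; 67 kg remain.
Put 42 kg in truck 3; 25 kg remain.
Put 40 kg in truck 4; 60 kg remain.
Put 36 kg in truck 4; 24 kg remain.
Put 37 kg in truck 5; 63 kg remain.
Put 39 kg in truck 5; 24 kg remain.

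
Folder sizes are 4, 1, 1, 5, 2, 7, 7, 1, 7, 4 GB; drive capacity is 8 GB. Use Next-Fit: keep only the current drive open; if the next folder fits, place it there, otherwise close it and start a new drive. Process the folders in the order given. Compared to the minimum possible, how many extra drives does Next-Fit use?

Next-Fit: [4,1,1] [5,2] [7] [7,1] [7] [4] → 6 drives.
Total size 39 GB; any packing needs at least ⌈39/8⌉ = 5 drives.
An optimal packing achieves that bound: [7,1] [7,1] [7,1] [5,2] [4,4] → 5 drives.
Excess: 6 − 5 = 1.

1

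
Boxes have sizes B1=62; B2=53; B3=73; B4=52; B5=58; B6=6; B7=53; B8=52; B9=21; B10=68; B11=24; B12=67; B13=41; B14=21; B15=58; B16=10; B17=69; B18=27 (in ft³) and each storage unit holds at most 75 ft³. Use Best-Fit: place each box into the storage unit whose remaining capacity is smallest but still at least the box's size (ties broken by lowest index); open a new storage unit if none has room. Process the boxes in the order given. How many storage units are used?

13

storage unit 1: place B1 (62 ft³), 13 ft³ left
storage unit 2: place B2 (53 ft³), 22 ft³ left
storage unit 3: place B3 (73 ft³), 2 ft³ left
storage unit 4: place B4 (52 ft³), 23 ft³ left
storage unit 5: place B5 (58 ft³), 17 ft³ left
storage unit 1: place B6 (6 ft³), 7 ft³ left
storage unit 6: place B7 (53 ft³), 22 ft³ left
storage unit 7: place B8 (52 ft³), 23 ft³ left
storage unit 2: place B9 (21 ft³), 1 ft³ left
storage unit 8: place B10 (68 ft³), 7 ft³ left
storage unit 9: place B11 (24 ft³), 51 ft³ left
storage unit 10: place B12 (67 ft³), 8 ft³ left
storage unit 9: place B13 (41 ft³), 10 ft³ left
storage unit 6: place B14 (21 ft³), 1 ft³ left
storage unit 11: place B15 (58 ft³), 17 ft³ left
storage unit 9: place B16 (10 ft³), 0 ft³ left
storage unit 12: place B17 (69 ft³), 6 ft³ left
storage unit 13: place B18 (27 ft³), 48 ft³ left
Final storage units: [62,6] [53,21] [73] [52] [58] [53,21] [52] [68] [24,41,10] [67] [58] [69] [27].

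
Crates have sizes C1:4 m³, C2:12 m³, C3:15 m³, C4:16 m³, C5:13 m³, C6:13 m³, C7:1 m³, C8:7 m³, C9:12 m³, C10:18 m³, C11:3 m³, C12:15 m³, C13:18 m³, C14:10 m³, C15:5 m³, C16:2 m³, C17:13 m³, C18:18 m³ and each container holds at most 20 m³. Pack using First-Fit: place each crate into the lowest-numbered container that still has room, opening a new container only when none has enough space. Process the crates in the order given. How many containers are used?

12 containers

Put C1 (4 m³) in container 1; 16 m³ remain.
Put C2 (12 m³) in container 1; 4 m³ remain.
Put C3 (15 m³) in container 2; 5 m³ remain.
Put C4 (16 m³) in container 3; 4 m³ remain.
Put C5 (13 m³) in container 4; 7 m³ remain.
Put C6 (13 m³) in container 5; 7 m³ remain.
Put C7 (1 m³) in container 1; 3 m³ remain.
Put C8 (7 m³) in container 4; 0 m³ remain.
Put C9 (12 m³) in container 6; 8 m³ remain.
Put C10 (18 m³) in container 7; 2 m³ remain.
Put C11 (3 m³) in container 1; 0 m³ remain.
Put C12 (15 m³) in container 8; 5 m³ remain.
Put C13 (18 m³) in container 9; 2 m³ remain.
Put C14 (10 m³) in container 10; 10 m³ remain.
Put C15 (5 m³) in container 2; 0 m³ remain.
Put C16 (2 m³) in container 3; 2 m³ remain.
Put C17 (13 m³) in container 11; 7 m³ remain.
Put C18 (18 m³) in container 12; 2 m³ remain.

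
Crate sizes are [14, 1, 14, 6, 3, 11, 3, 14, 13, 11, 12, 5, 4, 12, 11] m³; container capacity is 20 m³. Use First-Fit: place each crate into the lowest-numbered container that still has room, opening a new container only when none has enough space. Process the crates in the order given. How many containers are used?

Put 14 m³ in container 1; 6 m³ remain.
Put 1 m³ in container 1; 5 m³ remain.
Put 14 m³ in container 2; 6 m³ remain.
Put 6 m³ in container 2; 0 m³ remain.
Put 3 m³ in container 1; 2 m³ remain.
Put 11 m³ in container 3; 9 m³ remain.
Put 3 m³ in container 3; 6 m³ remain.
Put 14 m³ in container 4; 6 m³ remain.
Put 13 m³ in container 5; 7 m³ remain.
Put 11 m³ in container 6; 9 m³ remain.
Put 12 m³ in container 7; 8 m³ remain.
Put 5 m³ in container 3; 1 m³ remain.
Put 4 m³ in container 4; 2 m³ remain.
Put 12 m³ in container 8; 8 m³ remain.
Put 11 m³ in container 9; 9 m³ remain.
Final containers: [14,1,3] [14,6] [11,3,5] [14,4] [13] [11] [12] [12] [11].

9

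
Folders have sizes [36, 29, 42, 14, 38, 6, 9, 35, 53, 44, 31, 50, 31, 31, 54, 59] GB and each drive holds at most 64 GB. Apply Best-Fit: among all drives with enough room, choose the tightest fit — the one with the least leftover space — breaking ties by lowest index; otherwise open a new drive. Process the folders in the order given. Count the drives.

Put 36 GB in drive 1; 28 GB remain.
Put 29 GB in drive 2; 35 GB remain.
Put 42 GB in drive 3; 22 GB remain.
Put 14 GB in drive 3; 8 GB remain.
Put 38 GB in drive 4; 26 GB remain.
Put 6 GB in drive 3; 2 GB remain.
Put 9 GB in drive 4; 17 GB remain.
Put 35 GB in drive 2; 0 GB remain.
Put 53 GB in drive 5; 11 GB remain.
Put 44 GB in drive 6; 20 GB remain.
Put 31 GB in drive 7; 33 GB remain.
Put 50 GB in drive 8; 14 GB remain.
Put 31 GB in drive 7; 2 GB remain.
Put 31 GB in drive 9; 33 GB remain.
Put 54 GB in drive 10; 10 GB remain.
Put 59 GB in drive 11; 5 GB remain.

11 drives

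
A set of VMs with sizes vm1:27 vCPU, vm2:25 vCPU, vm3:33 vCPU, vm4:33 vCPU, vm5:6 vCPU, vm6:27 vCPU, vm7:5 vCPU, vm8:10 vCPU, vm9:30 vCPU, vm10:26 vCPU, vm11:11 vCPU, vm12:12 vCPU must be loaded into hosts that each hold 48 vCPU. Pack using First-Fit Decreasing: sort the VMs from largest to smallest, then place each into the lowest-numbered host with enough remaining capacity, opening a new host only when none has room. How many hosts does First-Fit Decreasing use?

Sorted descending: 33, 33, 30, 27, 27, 26, 25, 12, 11, 10, 6, 5.
Put 33 vCPU in host 1; 15 vCPU remain.
Put 33 vCPU in host 2; 15 vCPU remain.
Put 30 vCPU in host 3; 18 vCPU remain.
Put 27 vCPU in host 4; 21 vCPU remain.
Put 27 vCPU in host 5; 21 vCPU remain.
Put 26 vCPU in host 6; 22 vCPU remain.
Put 25 vCPU in host 7; 23 vCPU remain.
Put 12 vCPU in host 1; 3 vCPU remain.
Put 11 vCPU in host 2; 4 vCPU remain.
Put 10 vCPU in host 3; 8 vCPU remain.
Put 6 vCPU in host 3; 2 vCPU remain.
Put 5 vCPU in host 4; 16 vCPU remain.
Final hosts: [33,12] [33,11] [30,10,6] [27,5] [27] [26] [25].

7 hosts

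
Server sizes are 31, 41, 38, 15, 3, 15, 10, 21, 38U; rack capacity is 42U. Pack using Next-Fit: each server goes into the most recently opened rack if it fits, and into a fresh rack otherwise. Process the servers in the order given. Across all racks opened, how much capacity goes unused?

40

Put 31U in rack 1; 11U remain.
Put 41U in rack 2; 1U remain.
Put 38U in rack 3; 4U remain.
Put 15U in rack 4; 27U remain.
Put 3U in rack 4; 24U remain.
Put 15U in rack 4; 9U remain.
Put 10U in rack 5; 32U remain.
Put 21U in rack 5; 11U remain.
Put 38U in rack 6; 4U remain.
6 racks × 42U = 252U; used 212U; unused 40U.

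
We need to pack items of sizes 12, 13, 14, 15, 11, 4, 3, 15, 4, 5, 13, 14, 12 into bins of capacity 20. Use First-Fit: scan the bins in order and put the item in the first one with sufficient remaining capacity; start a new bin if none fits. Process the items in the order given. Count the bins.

9 bins

bin 1: place 12, 8 left
bin 2: place 13, 7 left
bin 3: place 14, 6 left
bin 4: place 15, 5 left
bin 5: place 11, 9 left
bin 1: place 4, 4 left
bin 1: place 3, 1 left
bin 6: place 15, 5 left
bin 2: place 4, 3 left
bin 3: place 5, 1 left
bin 7: place 13, 7 left
bin 8: place 14, 6 left
bin 9: place 12, 8 left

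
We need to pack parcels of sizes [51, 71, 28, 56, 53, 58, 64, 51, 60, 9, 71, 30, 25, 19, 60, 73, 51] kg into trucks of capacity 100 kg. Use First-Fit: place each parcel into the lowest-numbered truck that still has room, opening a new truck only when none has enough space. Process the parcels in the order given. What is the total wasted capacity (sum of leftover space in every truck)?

370

truck 1: place 51 kg, 49 kg left
truck 2: place 71 kg, 29 kg left
truck 1: place 28 kg, 21 kg left
truck 3: place 56 kg, 44 kg left
truck 4: place 53 kg, 47 kg left
truck 5: place 58 kg, 42 kg left
truck 6: place 64 kg, 36 kg left
truck 7: place 51 kg, 49 kg left
truck 8: place 60 kg, 40 kg left
truck 1: place 9 kg, 12 kg left
truck 9: place 71 kg, 29 kg left
truck 3: place 30 kg, 14 kg left
truck 2: place 25 kg, 4 kg left
truck 4: place 19 kg, 28 kg left
truck 10: place 60 kg, 40 kg left
truck 11: place 73 kg, 27 kg left
truck 12: place 51 kg, 49 kg left
12 trucks × 100 kg = 1200 kg; used 830 kg; unused 370 kg.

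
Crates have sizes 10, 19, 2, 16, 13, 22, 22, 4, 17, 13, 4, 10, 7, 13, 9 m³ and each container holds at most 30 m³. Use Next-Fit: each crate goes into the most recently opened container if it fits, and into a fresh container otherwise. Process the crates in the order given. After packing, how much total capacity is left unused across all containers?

container 1: place 10 m³, 20 m³ left
container 1: place 19 m³, 1 m³ left
container 2: place 2 m³, 28 m³ left
container 2: place 16 m³, 12 m³ left
container 3: place 13 m³, 17 m³ left
container 4: place 22 m³, 8 m³ left
container 5: place 22 m³, 8 m³ left
container 5: place 4 m³, 4 m³ left
container 6: place 17 m³, 13 m³ left
container 6: place 13 m³, 0 m³ left
container 7: place 4 m³, 26 m³ left
container 7: place 10 m³, 16 m³ left
container 7: place 7 m³, 9 m³ left
container 8: place 13 m³, 17 m³ left
container 8: place 9 m³, 8 m³ left
8 containers × 30 m³ = 240 m³; used 181 m³; unused 59 m³.

59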